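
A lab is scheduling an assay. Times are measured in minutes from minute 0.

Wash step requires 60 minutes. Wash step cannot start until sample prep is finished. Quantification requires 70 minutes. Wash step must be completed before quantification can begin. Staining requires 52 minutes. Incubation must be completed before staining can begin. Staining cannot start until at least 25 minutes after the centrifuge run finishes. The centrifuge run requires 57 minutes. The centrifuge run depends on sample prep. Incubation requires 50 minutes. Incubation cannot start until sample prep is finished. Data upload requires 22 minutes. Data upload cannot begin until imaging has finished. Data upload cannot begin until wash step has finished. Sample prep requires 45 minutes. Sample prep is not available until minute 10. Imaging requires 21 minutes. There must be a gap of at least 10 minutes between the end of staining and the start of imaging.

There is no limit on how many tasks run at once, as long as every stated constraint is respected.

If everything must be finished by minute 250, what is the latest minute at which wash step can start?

120

Nothing follows data upload; the deadline of minute 250 is its only limit. It must start by 250 − 22 = minute 228.
Quantification must finish by minute 250; it takes 70 minutes, so it must start by 250 − 70 = minute 180.
For wash step: quantification (must start by minute 180); data upload (must start by minute 228). The most restrictive is minute 180; with a 60-minute duration, wash step must start by minute 120.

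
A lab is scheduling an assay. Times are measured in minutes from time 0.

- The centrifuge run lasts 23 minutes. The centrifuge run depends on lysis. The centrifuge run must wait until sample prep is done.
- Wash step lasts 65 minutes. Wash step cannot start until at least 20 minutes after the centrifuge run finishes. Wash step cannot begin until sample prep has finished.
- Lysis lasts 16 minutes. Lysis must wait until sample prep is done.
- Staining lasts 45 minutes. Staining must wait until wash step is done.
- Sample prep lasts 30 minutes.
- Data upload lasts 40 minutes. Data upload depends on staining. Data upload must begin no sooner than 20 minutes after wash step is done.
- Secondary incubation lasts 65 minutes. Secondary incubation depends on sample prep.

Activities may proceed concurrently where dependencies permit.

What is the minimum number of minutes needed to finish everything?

239

Sample prep has no prerequisites, so it starts at minute 0 and finishes at minute 30.
Secondary incubation waits on sample prep (finishes minute 30), so it starts at minute 30 and finishes at 30 + 65 = minute 95.
After sample prep (finishes minute 30), lysis can start at minute 30 and finishes at minute 46.
For the centrifuge run: lysis (finishes minute 46); sample prep (finishes minute 30). Taking the maximum gives a start of minute 46, and it finishes at 46 + 23 = minute 69.
For wash step: the centrifuge run (finishes minute 69, plus 20-minute gap → minute 89); sample prep (finishes minute 30). Taking the maximum gives a start of minute 89, and it finishes at 89 + 65 = minute 154.
Staining cannot begin until wash step (finishes minute 154). It runs from minute 154 to 154 + 45 = minute 199.
Data upload has to wait for staining (finishes minute 199); wash step (finishes minute 154, plus 20-minute gap → minute 174). The latest of these is minute 199, so data upload runs minute 199 to 199 + 40 = minute 239.
All tasks are finished once the last one completes. Finish times: Sample prep at 30, Lysis at 46, The centrifuge run at 69, Wash step at 154, Staining at 199, Secondary incubation at 95, Data upload at 239. The latest is minute 239.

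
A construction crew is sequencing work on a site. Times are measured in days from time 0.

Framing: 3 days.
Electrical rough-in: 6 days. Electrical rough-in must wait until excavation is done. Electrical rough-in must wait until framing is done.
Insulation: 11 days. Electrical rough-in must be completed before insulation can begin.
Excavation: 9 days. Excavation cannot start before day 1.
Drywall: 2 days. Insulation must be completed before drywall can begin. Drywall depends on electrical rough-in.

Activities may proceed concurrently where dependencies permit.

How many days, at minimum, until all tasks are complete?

Nothing blocks framing, so it runs from day 0 to day 3.
Excavation waits on its own release at day 1, so it starts at day 1 and finishes at 1 + 9 = day 10.
For electrical rough-in: excavation (finishes day 10); framing (finishes day 3). Taking the maximum gives a start of day 10, and it finishes at 10 + 6 = day 16.
Insulation waits on electrical rough-in (finishes day 16), so it starts at day 16 and finishes at 16 + 11 = day 27.
Drywall cannot start until insulation (finishes day 27); electrical rough-in (finishes day 16). The controlling bound is day 27, so drywall finishes at 27 + 2 = day 29.
All tasks are finished once the last one completes. Finish times: Excavation at 10, Framing at 3, Electrical rough-in at 16, Insulation at 27, Drywall at 29. The latest is day 29.

29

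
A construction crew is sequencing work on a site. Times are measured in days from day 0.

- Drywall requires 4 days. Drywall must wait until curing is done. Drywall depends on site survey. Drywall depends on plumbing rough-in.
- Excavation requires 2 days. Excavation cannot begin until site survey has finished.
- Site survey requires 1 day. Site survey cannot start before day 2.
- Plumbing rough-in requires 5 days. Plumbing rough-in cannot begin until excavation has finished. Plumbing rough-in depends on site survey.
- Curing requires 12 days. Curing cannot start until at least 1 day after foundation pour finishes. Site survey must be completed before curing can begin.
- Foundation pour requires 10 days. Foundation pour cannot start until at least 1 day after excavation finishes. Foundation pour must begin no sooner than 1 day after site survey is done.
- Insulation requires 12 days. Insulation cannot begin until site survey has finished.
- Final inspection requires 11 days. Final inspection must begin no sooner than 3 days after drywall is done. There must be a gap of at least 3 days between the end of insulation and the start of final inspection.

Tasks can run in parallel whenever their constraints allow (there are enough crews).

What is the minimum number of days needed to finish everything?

47

Site survey waits on its own release at day 2, so it starts at day 2 and finishes at 2 + 1 = day 3.
Insulation waits on site survey (finishes day 3), so it starts at day 3 and finishes at 3 + 12 = day 15.
After site survey (finishes day 3), excavation can start at day 3 and finishes at day 5.
Plumbing rough-in cannot start until excavation (finishes day 5); site survey (finishes day 3). The controlling bound is day 5, so plumbing rough-in finishes at 5 + 5 = day 10.
Foundation pour cannot start until excavation (finishes day 5, plus 1-day gap → day 6); site survey (finishes day 3, plus 1-day gap → day 4). The controlling bound is day 6, so foundation pour finishes at 6 + 10 = day 16.
Curing needs all of foundation pour (finishes day 16, plus 1-day gap → day 17); site survey (finishes day 3). That puts its earliest start at day 17; it finishes at 17 + 12 = day 29.
Drywall has to wait for curing (finishes day 29); site survey (finishes day 3); plumbing rough-in (finishes day 10). The latest of these is day 29, so drywall runs day 29 to 29 + 4 = day 33.
Final inspection has to wait for drywall (finishes day 33, plus 3-day gap → day 36); insulation (finishes day 15, plus 3-day gap → day 18). The latest of these is day 36, so final inspection runs day 36 to 36 + 11 = day 47.
All tasks are finished once the last one completes. Finish times: Site survey at 3, Excavation at 5, Foundation pour at 16, Curing at 29, Plumbing rough-in at 10, Insulation at 15, Drywall at 33, Final inspection at 47. The latest is day 47.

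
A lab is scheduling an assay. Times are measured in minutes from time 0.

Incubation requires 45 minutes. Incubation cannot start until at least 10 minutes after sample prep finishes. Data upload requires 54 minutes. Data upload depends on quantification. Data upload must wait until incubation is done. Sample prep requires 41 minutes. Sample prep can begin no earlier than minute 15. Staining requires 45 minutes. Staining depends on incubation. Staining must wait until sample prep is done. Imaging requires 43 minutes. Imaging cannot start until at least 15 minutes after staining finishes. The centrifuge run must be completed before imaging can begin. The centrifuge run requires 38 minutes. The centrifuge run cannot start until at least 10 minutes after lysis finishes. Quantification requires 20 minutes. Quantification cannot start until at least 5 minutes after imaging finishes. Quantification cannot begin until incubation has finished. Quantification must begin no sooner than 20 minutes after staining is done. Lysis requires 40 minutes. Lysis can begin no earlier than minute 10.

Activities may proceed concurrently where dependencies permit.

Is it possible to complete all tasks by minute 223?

No

After its own release at minute 10, lysis can start at minute 10 and finishes at minute 50.
The centrifuge run waits on lysis (finishes minute 50, plus 10-minute gap → minute 60), so it starts at minute 60 and finishes at 60 + 38 = minute 98.
Sample prep waits on its own release at minute 15, so it starts at minute 15 and finishes at 15 + 41 = minute 56.
After sample prep (finishes minute 56, plus 10-minute gap → minute 66), incubation can start at minute 66 and finishes at minute 111.
For staining: incubation (finishes minute 111); sample prep (finishes minute 56). Taking the maximum gives a start of minute 111, and it finishes at 111 + 45 = minute 156.
Imaging needs all of staining (finishes minute 156, plus 15-minute gap → minute 171); the centrifuge run (finishes minute 98). That puts its earliest start at minute 171; it finishes at 171 + 43 = minute 214.
Quantification cannot start until imaging (finishes minute 214, plus 5-minute gap → minute 219); incubation (finishes minute 111); staining (finishes minute 156, plus 20-minute gap → minute 176). The controlling bound is minute 219, so quantification finishes at 219 + 20 = minute 239.
Data upload has to wait for quantification (finishes minute 239); incubation (finishes minute 111). The latest of these is minute 239, so data upload runs minute 239 to 239 + 54 = minute 293.
The earliest everything can be done is minute 293, which is after the deadline of 223, so it is not possible.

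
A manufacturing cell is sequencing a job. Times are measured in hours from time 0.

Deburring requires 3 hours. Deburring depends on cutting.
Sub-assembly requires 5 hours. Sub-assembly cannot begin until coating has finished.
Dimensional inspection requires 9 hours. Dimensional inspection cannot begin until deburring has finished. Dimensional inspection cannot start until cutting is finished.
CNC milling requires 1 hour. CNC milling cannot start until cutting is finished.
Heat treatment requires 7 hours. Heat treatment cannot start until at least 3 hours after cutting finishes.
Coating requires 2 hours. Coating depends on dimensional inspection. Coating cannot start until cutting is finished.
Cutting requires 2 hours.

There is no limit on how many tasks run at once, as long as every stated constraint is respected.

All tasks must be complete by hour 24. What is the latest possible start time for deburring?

Nothing follows sub-assembly; the deadline of hour 24 is its only limit. It must start by 24 − 5 = hour 19.
Coating must finish before sub-assembly (must start by hour 19). With a 2-hour duration, coating must start by 19 − 2 = hour 17.
Since coating (must start by hour 17) depends on it, dimensional inspection must finish by hour 17. Backing off its 9-hour duration gives a latest start of hour 8.
Deburring must finish before dimensional inspection (must start by hour 8). With a 3-hour duration, deburring must start by 8 − 3 = hour 5.

5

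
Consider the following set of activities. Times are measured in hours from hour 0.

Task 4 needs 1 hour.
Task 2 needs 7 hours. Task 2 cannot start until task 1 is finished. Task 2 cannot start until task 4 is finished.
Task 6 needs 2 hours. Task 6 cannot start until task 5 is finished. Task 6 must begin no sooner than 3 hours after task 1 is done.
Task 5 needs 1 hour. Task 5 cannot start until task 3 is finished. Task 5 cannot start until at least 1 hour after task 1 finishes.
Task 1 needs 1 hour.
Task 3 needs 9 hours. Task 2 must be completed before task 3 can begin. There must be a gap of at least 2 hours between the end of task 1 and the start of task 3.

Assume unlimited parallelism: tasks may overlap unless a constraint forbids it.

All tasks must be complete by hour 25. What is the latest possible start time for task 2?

6

Task 6 has no dependents, so it just needs to finish by hour 25. Starting by 25 − 2 = hour 23 achieves that.
Since task 6 (must start by hour 23) depends on it, task 5 must finish by hour 23. Backing off its 1-hour duration gives a latest start of hour 22.
Since task 5 (must start by hour 22) depends on it, task 3 must finish by hour 22. Backing off its 9-hour duration gives a latest start of hour 13.
Task 2 feeds into task 3 (must start by hour 13); so task 2 must finish by hour 13 and therefore start by hour 6.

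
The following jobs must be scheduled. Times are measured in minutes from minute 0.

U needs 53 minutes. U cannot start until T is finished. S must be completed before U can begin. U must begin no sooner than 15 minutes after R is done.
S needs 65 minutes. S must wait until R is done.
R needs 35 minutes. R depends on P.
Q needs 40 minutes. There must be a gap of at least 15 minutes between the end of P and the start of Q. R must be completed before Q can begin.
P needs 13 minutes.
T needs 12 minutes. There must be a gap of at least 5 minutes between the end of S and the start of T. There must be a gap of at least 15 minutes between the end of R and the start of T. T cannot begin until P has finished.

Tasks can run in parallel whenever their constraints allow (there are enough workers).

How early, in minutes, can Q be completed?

88

P has no prerequisites, so it starts at minute 0 and finishes at minute 13.
After P (finishes minute 13), R can start at minute 13 and finishes at minute 48.
Q has to wait for P (finishes minute 13, plus 15-minute gap → minute 28); R (finishes minute 48). The latest of these is minute 48, so Q runs minute 48 to 48 + 40 = minute 88.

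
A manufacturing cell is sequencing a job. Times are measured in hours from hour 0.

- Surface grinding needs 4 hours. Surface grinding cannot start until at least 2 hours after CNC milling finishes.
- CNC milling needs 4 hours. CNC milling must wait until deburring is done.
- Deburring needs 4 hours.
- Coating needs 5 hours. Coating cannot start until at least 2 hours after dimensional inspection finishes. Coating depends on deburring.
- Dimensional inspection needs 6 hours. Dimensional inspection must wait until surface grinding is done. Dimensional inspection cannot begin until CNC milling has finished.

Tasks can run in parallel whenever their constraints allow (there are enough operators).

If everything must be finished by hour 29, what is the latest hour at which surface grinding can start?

12

Coating has no dependents, so it just needs to finish by hour 29. Starting by 29 − 5 = hour 24 achieves that.
Dimensional inspection has to be done before coating (must start by hour 24, minus 2-hour gap → hour 22). That means finishing by hour 22, i.e. starting by 22 − 6 = hour 16.
Since dimensional inspection (must start by hour 16) depends on it, surface grinding must finish by hour 16. Backing off its 4-hour duration gives a latest start of hour 12.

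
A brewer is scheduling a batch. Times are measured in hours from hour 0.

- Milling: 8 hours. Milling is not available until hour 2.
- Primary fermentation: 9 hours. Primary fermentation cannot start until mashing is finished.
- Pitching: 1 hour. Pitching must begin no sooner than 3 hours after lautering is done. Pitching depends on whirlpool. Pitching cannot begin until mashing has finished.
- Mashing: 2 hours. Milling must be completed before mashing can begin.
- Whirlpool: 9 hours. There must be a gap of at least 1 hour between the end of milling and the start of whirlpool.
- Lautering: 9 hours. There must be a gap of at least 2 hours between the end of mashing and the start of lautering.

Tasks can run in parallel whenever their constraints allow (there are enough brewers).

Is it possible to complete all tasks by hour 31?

Yes

After its own release at hour 2, milling can start at hour 2 and finishes at hour 10.
Whirlpool cannot begin until milling (finishes hour 10, plus 1-hour gap → hour 11). It runs from hour 11 to 11 + 9 = hour 20.
After milling (finishes hour 10), mashing can start at hour 10 and finishes at hour 12.
After mashing (finishes hour 12), primary fermentation can start at hour 12 and finishes at hour 21.
After mashing (finishes hour 12, plus 2-hour gap → hour 14), lautering can start at hour 14 and finishes at hour 23.
Pitching has to wait for lautering (finishes hour 23, plus 3-hour gap → hour 26); whirlpool (finishes hour 20); mashing (finishes hour 12). The latest of these is hour 26, so pitching runs hour 26 to 26 + 1 = hour 27.
Every task is finished by hour 27, which is no later than the deadline of 31, so the schedule is feasible.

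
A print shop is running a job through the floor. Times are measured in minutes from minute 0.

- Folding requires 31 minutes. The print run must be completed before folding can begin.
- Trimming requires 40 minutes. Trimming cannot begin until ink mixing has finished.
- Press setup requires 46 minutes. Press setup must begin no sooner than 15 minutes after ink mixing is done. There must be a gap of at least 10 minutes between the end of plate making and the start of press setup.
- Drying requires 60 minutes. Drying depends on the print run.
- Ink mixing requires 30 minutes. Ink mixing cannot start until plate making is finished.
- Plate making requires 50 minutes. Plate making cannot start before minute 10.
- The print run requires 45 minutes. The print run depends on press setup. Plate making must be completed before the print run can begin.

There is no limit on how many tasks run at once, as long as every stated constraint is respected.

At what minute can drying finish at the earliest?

After its own release at minute 10, plate making can start at minute 10 and finishes at minute 60.
Ink mixing waits on plate making (finishes minute 60), so it starts at minute 60 and finishes at 60 + 30 = minute 90.
For press setup: ink mixing (finishes minute 90, plus 15-minute gap → minute 105); plate making (finishes minute 60, plus 10-minute gap → minute 70). Taking the maximum gives a start of minute 105, and it finishes at 105 + 46 = minute 151.
The print run has to wait for press setup (finishes minute 151); plate making (finishes minute 60). The latest of these is minute 151, so the print run runs minute 151 to 151 + 45 = minute 196.
After the print run (finishes minute 196), drying can start at minute 196 and finishes at minute 256.

256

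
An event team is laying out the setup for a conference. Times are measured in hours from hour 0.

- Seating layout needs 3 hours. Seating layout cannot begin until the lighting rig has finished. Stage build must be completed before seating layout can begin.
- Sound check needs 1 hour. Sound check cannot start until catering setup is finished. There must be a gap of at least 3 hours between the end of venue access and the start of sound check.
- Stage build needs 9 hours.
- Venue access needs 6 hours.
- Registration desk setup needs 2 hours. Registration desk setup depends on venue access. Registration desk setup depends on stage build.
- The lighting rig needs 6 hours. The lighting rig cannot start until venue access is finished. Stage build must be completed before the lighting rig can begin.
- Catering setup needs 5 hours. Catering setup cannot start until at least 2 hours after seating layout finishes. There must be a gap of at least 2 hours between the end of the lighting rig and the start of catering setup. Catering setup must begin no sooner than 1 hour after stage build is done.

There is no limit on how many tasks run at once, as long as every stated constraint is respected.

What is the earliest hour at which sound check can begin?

25

Stage build has no prerequisites, so it starts at hour 0 and finishes at hour 9.
Venue access has no prerequisites, so it starts at hour 0 and finishes at hour 6.
The lighting rig cannot start until venue access (finishes hour 6); stage build (finishes hour 9). The controlling bound is hour 9, so the lighting rig finishes at 9 + 6 = hour 15.
Seating layout cannot start until the lighting rig (finishes hour 15); stage build (finishes hour 9). The controlling bound is hour 15, so seating layout finishes at 15 + 3 = hour 18.
Catering setup needs all of seating layout (finishes hour 18, plus 2-hour gap → hour 20); the lighting rig (finishes hour 15, plus 2-hour gap → hour 17); stage build (finishes hour 9, plus 1-hour gap → hour 10). That puts its earliest start at hour 20; it finishes at 20 + 5 = hour 25.
Sound check waits on catering setup (finishes hour 25); venue access (finishes hour 6, plus 3-hour gap → hour 9). The latest of these is hour 25, which is the earliest sound check can start.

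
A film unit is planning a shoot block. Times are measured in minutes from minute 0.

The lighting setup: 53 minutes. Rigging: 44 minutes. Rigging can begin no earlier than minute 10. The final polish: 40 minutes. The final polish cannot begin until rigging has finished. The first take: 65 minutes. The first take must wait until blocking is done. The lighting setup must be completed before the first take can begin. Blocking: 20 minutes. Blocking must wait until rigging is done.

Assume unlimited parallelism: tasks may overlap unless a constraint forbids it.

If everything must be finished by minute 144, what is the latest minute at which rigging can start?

15

The first take has no dependents, so it just needs to finish by minute 144. Starting by 144 − 65 = minute 79 achieves that.
Blocking has to be done before the first take (must start by minute 79). That means finishing by minute 79, i.e. starting by 79 − 20 = minute 59.
The final polish must finish by minute 144; it takes 40 minutes, so it must start by 144 − 40 = minute 104.
Rigging feeds blocking (must start by minute 59); the final polish (must start by minute 104). Taking the minimum, rigging must finish by minute 59 and start by 59 − 44 = minute 15.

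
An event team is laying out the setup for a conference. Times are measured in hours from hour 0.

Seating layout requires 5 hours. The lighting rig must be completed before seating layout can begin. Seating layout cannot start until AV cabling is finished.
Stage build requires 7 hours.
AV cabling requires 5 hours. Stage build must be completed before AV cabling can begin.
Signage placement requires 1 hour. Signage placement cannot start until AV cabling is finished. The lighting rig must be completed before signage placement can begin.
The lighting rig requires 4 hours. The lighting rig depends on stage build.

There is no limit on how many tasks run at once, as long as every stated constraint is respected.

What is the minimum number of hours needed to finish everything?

17

Nothing blocks stage build, so it runs from hour 0 to hour 7.
AV cabling cannot begin until stage build (finishes hour 7). It runs from hour 7 to 7 + 5 = hour 12.
The lighting rig waits on stage build (finishes hour 7), so it starts at hour 7 and finishes at 7 + 4 = hour 11.
Signage placement cannot start until AV cabling (finishes hour 12); the lighting rig (finishes hour 11). The controlling bound is hour 12, so signage placement finishes at 12 + 1 = hour 13.
Seating layout cannot start until the lighting rig (finishes hour 11); AV cabling (finishes hour 12). The controlling bound is hour 12, so seating layout finishes at 12 + 5 = hour 17.
All tasks are finished once the last one completes. Finish times: Stage build at 7, The lighting rig at 11, AV cabling at 12, Seating layout at 17, Signage placement at 13. The latest is hour 17.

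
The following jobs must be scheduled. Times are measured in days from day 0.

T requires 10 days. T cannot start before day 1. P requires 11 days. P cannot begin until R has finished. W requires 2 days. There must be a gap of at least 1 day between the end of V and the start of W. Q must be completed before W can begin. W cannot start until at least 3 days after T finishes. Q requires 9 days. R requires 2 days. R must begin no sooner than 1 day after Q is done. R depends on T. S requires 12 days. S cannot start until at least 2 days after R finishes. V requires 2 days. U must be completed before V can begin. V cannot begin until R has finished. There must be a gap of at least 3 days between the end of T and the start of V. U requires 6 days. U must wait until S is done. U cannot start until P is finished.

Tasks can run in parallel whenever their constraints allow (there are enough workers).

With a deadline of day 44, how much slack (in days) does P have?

T waits on its own release at day 1, so it starts at day 1 and finishes at 1 + 10 = day 11.
Q has no prerequisites, so it starts at day 0 and finishes at day 9.
R needs all of Q (finishes day 9, plus 1-day gap → day 10); T (finishes day 11). That puts its earliest start at day 11; it finishes at 11 + 2 = day 13.
P cannot begin until R (finishes day 13). It runs from day 13 to 13 + 11 = day 24.

Working backward from the deadline:
Nothing follows W; the deadline of day 44 is its only limit. It must start by 44 − 2 = day 42.
V must finish before W (must start by day 42, minus 1-day gap → day 41). With a 2-day duration, V must start by 41 − 2 = day 39.
U feeds into V (must start by day 39); so U must finish by day 39 and therefore start by day 33.
Since U (must start by day 33) depends on it, P must finish by day 33. Backing off its 11-day duration gives a latest start of day 22.
So P can start as early as day 13 and as late as day 22, giving 22 − 13 = 9 days of slack.

9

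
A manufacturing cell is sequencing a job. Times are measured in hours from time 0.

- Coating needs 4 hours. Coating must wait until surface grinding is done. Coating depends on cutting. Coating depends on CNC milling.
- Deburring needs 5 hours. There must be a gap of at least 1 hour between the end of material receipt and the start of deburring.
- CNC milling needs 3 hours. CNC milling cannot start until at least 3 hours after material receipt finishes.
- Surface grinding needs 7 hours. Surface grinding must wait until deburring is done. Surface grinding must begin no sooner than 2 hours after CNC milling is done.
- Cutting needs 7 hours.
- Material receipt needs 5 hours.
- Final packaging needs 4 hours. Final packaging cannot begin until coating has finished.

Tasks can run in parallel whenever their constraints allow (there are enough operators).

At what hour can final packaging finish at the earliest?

Cutting has no prerequisites, so it starts at hour 0 and finishes at hour 7.
Material receipt can start immediately at hour 0; it finishes at hour 5.
CNC milling cannot begin until material receipt (finishes hour 5, plus 3-hour gap → hour 8). It runs from hour 8 to 8 + 3 = hour 11.
Deburring waits on material receipt (finishes hour 5, plus 1-hour gap → hour 6), so it starts at hour 6 and finishes at 6 + 5 = hour 11.
Surface grinding has to wait for deburring (finishes hour 11); CNC milling (finishes hour 11, plus 2-hour gap → hour 13). The latest of these is hour 13, so surface grinding runs hour 13 to 13 + 7 = hour 20.
For coating: surface grinding (finishes hour 20); cutting (finishes hour 7); CNC milling (finishes hour 11). Taking the maximum gives a start of hour 20, and it finishes at 20 + 4 = hour 24.
Final packaging cannot begin until coating (finishes hour 24). It runs from hour 24 to 24 + 4 = hour 28.

28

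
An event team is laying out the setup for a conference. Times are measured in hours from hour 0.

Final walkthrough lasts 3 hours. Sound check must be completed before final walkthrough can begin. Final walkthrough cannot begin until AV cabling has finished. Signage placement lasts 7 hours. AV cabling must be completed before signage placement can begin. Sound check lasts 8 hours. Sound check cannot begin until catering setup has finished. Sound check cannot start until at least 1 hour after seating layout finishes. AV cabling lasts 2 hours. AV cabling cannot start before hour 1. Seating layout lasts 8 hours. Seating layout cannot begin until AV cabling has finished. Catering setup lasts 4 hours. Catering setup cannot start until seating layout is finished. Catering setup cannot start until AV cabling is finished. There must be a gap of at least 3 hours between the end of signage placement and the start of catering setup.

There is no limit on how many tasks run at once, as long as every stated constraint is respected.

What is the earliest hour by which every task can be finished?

28

AV cabling waits on its own release at hour 1, so it starts at hour 1 and finishes at 1 + 2 = hour 3.
After AV cabling (finishes hour 3), signage placement can start at hour 3 and finishes at hour 10.
Seating layout cannot begin until AV cabling (finishes hour 3). It runs from hour 3 to 3 + 8 = hour 11.
Catering setup has to wait for seating layout (finishes hour 11); AV cabling (finishes hour 3); signage placement (finishes hour 10, plus 3-hour gap → hour 13). The latest of these is hour 13, so catering setup runs hour 13 to 13 + 4 = hour 17.
For sound check: catering setup (finishes hour 17); seating layout (finishes hour 11, plus 1-hour gap → hour 12). Taking the maximum gives a start of hour 17, and it finishes at 17 + 8 = hour 25.
For final walkthrough: sound check (finishes hour 25); AV cabling (finishes hour 3). Taking the maximum gives a start of hour 25, and it finishes at 25 + 3 = hour 28.
All tasks are finished once the last one completes. Finish times: AV cabling at 3, Seating layout at 11, Signage placement at 10, Catering setup at 17, Sound check at 25, Final walkthrough at 28. The latest is hour 28.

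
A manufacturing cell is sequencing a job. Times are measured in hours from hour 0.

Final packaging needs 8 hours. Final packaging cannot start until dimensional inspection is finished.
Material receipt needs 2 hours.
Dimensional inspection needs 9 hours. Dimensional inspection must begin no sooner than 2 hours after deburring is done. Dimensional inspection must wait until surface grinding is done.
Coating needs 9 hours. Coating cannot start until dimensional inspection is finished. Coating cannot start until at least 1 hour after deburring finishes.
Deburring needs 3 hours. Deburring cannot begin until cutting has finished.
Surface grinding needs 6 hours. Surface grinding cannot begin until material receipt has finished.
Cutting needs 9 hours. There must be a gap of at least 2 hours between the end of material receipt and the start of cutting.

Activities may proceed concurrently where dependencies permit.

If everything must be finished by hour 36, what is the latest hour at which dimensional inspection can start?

Coating has no dependents, so it just needs to finish by hour 36. Starting by 36 − 9 = hour 27 achieves that.
Final packaging must finish by hour 36; it takes 8 hours, so it must start by 36 − 8 = hour 28.
For dimensional inspection: coating (must start by hour 27); final packaging (must start by hour 28). The most restrictive is hour 27; with a 9-hour duration, dimensional inspection must start by hour 18.

18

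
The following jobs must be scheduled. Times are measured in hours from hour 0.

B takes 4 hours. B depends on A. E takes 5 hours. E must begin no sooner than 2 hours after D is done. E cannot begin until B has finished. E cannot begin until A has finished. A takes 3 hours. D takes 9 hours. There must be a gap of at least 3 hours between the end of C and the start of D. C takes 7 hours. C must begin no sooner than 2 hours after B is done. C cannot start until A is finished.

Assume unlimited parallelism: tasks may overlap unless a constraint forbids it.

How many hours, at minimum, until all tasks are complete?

35

Nothing blocks A, so it runs from hour 0 to hour 3.
B waits on A (finishes hour 3), so it starts at hour 3 and finishes at 3 + 4 = hour 7.
C needs all of B (finishes hour 7, plus 2-hour gap → hour 9); A (finishes hour 3). That puts its earliest start at hour 9; it finishes at 9 + 7 = hour 16.
D cannot begin until C (finishes hour 16, plus 3-hour gap → hour 19). It runs from hour 19 to 19 + 9 = hour 28.
For E: D (finishes hour 28, plus 2-hour gap → hour 30); B (finishes hour 7); A (finishes hour 3). Taking the maximum gives a start of hour 30, and it finishes at 30 + 5 = hour 35.
All tasks are finished once the last one completes. Finish times: A at 3, B at 7, C at 16, D at 28, E at 35. The latest is hour 35.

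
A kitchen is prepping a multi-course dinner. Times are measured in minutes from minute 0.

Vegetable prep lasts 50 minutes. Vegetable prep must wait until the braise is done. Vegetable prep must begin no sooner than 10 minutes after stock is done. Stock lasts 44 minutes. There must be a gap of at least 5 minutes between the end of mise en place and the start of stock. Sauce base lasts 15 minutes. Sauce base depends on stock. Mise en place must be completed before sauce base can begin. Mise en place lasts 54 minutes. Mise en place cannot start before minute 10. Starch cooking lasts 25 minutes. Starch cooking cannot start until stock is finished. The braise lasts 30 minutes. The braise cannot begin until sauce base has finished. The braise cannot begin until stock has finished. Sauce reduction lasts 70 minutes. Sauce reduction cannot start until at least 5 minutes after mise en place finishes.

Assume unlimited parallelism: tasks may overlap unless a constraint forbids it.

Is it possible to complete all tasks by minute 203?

Mise en place cannot begin until its own release at minute 10. It runs from minute 10 to 10 + 54 = minute 64.
Sauce reduction cannot begin until mise en place (finishes minute 64, plus 5-minute gap → minute 69). It runs from minute 69 to 69 + 70 = minute 139.
Stock cannot begin until mise en place (finishes minute 64, plus 5-minute gap → minute 69). It runs from minute 69 to 69 + 44 = minute 113.
After stock (finishes minute 113), starch cooking can start at minute 113 and finishes at minute 138.
Sauce base cannot start until stock (finishes minute 113); mise en place (finishes minute 64). The controlling bound is minute 113, so sauce base finishes at 113 + 15 = minute 128.
The braise cannot start until sauce base (finishes minute 128); stock (finishes minute 113). The controlling bound is minute 128, so the braise finishes at 128 + 30 = minute 158.
Vegetable prep cannot start until the braise (finishes minute 158); stock (finishes minute 113, plus 10-minute gap → minute 123). The controlling bound is minute 158, so vegetable prep finishes at 158 + 50 = minute 208.
The earliest everything can be done is minute 208, which is after the deadline of 203, so it is not possible.

No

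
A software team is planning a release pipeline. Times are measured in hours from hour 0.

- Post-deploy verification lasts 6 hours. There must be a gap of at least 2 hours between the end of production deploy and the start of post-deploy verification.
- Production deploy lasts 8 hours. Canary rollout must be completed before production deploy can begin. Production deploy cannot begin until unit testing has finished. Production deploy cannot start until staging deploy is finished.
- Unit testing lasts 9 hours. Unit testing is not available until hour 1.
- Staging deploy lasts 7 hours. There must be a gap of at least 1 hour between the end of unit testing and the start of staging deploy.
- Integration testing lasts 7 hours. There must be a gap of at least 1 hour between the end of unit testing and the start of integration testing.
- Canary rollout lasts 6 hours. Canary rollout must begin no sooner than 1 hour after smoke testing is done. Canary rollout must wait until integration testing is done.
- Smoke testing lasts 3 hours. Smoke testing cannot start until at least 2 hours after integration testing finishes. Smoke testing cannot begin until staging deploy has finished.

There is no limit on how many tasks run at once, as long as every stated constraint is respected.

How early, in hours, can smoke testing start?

20

Unit testing cannot begin until its own release at hour 1. It runs from hour 1 to 1 + 9 = hour 10.
Staging deploy waits on unit testing (finishes hour 10, plus 1-hour gap → hour 11), so it starts at hour 11 and finishes at 11 + 7 = hour 18.
After unit testing (finishes hour 10, plus 1-hour gap → hour 11), integration testing can start at hour 11 and finishes at hour 18.
Smoke testing waits on integration testing (finishes hour 18, plus 2-hour gap → hour 20); staging deploy (finishes hour 18). The latest of these is hour 20, which is the earliest smoke testing can start.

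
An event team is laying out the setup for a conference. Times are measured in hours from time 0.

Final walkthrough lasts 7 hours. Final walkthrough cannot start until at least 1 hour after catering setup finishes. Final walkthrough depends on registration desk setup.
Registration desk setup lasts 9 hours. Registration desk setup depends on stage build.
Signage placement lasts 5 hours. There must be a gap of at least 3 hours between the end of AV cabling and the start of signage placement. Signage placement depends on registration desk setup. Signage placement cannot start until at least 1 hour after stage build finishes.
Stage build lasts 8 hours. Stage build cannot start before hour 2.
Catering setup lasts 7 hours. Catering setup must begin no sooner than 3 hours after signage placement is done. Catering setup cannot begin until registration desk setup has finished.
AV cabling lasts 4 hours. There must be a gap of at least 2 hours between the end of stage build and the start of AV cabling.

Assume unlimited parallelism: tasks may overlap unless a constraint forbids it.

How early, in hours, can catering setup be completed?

Stage build cannot begin until its own release at hour 2. It runs from hour 2 to 2 + 8 = hour 10.
After stage build (finishes hour 10), registration desk setup can start at hour 10 and finishes at hour 19.
After stage build (finishes hour 10, plus 2-hour gap → hour 12), AV cabling can start at hour 12 and finishes at hour 16.
Signage placement has to wait for AV cabling (finishes hour 16, plus 3-hour gap → hour 19); registration desk setup (finishes hour 19); stage build (finishes hour 10, plus 1-hour gap → hour 11). The latest of these is hour 19, so signage placement runs hour 19 to 19 + 5 = hour 24.
Catering setup cannot start until signage placement (finishes hour 24, plus 3-hour gap → hour 27); registration desk setup (finishes hour 19). The controlling bound is hour 27, so catering setup finishes at 27 + 7 = hour 34.

34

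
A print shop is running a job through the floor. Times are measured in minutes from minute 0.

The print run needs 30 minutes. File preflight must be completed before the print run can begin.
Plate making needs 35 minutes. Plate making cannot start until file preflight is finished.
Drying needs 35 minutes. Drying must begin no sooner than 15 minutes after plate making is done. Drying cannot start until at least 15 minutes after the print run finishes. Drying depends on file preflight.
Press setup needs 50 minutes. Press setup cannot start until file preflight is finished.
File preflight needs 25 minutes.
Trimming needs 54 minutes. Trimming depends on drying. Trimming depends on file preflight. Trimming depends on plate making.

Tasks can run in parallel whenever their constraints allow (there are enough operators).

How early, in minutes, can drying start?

File preflight can start immediately at minute 0; it finishes at minute 25.
The print run cannot begin until file preflight (finishes minute 25). It runs from minute 25 to 25 + 30 = minute 55.
Plate making cannot begin until file preflight (finishes minute 25). It runs from minute 25 to 25 + 35 = minute 60.
Drying waits on plate making (finishes minute 60, plus 15-minute gap → minute 75); the print run (finishes minute 55, plus 15-minute gap → minute 70); file preflight (finishes minute 25). The latest of these is minute 75, which is the earliest drying can start.

75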